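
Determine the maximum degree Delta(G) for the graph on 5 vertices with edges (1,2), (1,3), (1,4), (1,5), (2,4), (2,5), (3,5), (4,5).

Step 1: Count edges incident to each vertex:
  deg(1) = 4 (neighbors: 2, 3, 4, 5)
  deg(2) = 3 (neighbors: 1, 4, 5)
  deg(3) = 2 (neighbors: 1, 5)
  deg(4) = 3 (neighbors: 1, 2, 5)
  deg(5) = 4 (neighbors: 1, 2, 3, 4)

Step 2: Find maximum:
  max(4, 3, 2, 3, 4) = 4 (vertex 1)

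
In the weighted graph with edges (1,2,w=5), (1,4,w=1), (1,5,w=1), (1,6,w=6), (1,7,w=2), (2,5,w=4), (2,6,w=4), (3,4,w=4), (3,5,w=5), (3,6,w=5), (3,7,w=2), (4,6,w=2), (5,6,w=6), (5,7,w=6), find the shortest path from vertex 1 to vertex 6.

Step 1: Build adjacency list with weights:
  1: 2(w=5), 4(w=1), 5(w=1), 6(w=6), 7(w=2)
  2: 1(w=5), 5(w=4), 6(w=4)
  3: 4(w=4), 5(w=5), 6(w=5), 7(w=2)
  4: 1(w=1), 3(w=4), 6(w=2)
  5: 1(w=1), 2(w=4), 3(w=5), 6(w=6), 7(w=6)
  6: 1(w=6), 2(w=4), 3(w=5), 4(w=2), 5(w=6)
  7: 1(w=2), 3(w=2), 5(w=6)

Step 2: Apply Dijkstra's algorithm from vertex 1:
  Visit vertex 1 (distance=0)
    Update dist[2] = 5
    Update dist[4] = 1
    Update dist[5] = 1
    Update dist[6] = 6
    Update dist[7] = 2
  Visit vertex 4 (distance=1)
    Update dist[3] = 5
    Update dist[6] = 3
  Visit vertex 5 (distance=1)
  Visit vertex 7 (distance=2)
    Update dist[3] = 4
  Visit vertex 6 (distance=3)

Step 3: Shortest path: 1 -> 4 -> 6
Total weight: 1 + 2 = 3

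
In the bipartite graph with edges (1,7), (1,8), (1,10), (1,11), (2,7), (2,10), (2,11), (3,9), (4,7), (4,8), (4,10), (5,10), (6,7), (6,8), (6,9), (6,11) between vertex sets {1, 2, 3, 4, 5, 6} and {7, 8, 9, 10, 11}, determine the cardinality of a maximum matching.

Step 1: List the neighbors of each left vertex:
  1: 7, 8, 10, 11
  2: 7, 10, 11
  3: 9
  4: 7, 8, 10
  5: 10
  6: 7, 8, 9, 11

Step 2: Greedily match left vertices, then look for augmenting paths:
  Match 1 -- 7
  Match 2 -- 10
  Match 3 -- 9
  Match 4 -- 8
  Match 6 -- 11
  No augmenting path remains.

Step 3: Verify this is maximum:
  Matching size 5 = min(|L|, |R|) = min(6, 5), which is an upper bound, so this matching is maximum.

Maximum matching: {(1,7), (2,10), (3,9), (4,8), (6,11)}
Size: 5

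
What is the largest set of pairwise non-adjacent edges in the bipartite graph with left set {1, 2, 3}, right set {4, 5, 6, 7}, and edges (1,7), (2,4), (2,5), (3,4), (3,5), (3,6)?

Step 1: List the neighbors of each left vertex:
  1: 7
  2: 4, 5
  3: 4, 5, 6

Step 2: Greedily match left vertices, then look for augmenting paths:
  Match 1 -- 7
  Match 2 -- 4
  Match 3 -- 5
  No augmenting path remains.

Step 3: Verify this is maximum:
  Matching size 3 = min(|L|, |R|) = min(3, 4), which is an upper bound, so this matching is maximum.

Maximum matching: {(1,7), (2,4), (3,5)}
Size: 3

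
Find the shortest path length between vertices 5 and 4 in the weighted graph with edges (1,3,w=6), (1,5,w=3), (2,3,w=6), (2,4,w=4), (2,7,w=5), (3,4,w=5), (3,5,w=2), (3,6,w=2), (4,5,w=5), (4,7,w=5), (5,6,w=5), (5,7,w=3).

Step 1: Build adjacency list with weights:
  1: 3(w=6), 5(w=3)
  2: 3(w=6), 4(w=4), 7(w=5)
  3: 1(w=6), 2(w=6), 4(w=5), 5(w=2), 6(w=2)
  4: 2(w=4), 3(w=5), 5(w=5), 7(w=5)
  5: 1(w=3), 3(w=2), 4(w=5), 6(w=5), 7(w=3)
  6: 3(w=2), 5(w=5)
  7: 2(w=5), 4(w=5), 5(w=3)

Step 2: Apply Dijkstra's algorithm from vertex 5:
  Visit vertex 5 (distance=0)
    Update dist[1] = 3
    Update dist[3] = 2
    Update dist[4] = 5
    Update dist[6] = 5
    Update dist[7] = 3
  Visit vertex 3 (distance=2)
    Update dist[2] = 8
    Update dist[6] = 4
  Visit vertex 1 (distance=3)
  Visit vertex 7 (distance=3)
  Visit vertex 6 (distance=4)
  Visit vertex 4 (distance=5)

Step 3: Shortest path: 5 -> 4
Total weight: 5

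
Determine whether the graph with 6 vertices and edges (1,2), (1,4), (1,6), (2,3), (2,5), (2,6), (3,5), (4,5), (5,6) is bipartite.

Step 1: Attempt 2-coloring using BFS:
  Start at vertex 1, assign color 0
  Color vertex 2 with color 1 (neighbor of 1)
  Color vertex 4 with color 1 (neighbor of 1)
  Color vertex 6 with color 1 (neighbor of 1)
  Color vertex 3 with color 0 (neighbor of 2)
  Color vertex 5 with color 0 (neighbor of 2)

Step 2: Conflict found! Vertices 2 and 6 are adjacent but have the same color.
This means the graph contains an odd cycle.

The graph is NOT bipartite.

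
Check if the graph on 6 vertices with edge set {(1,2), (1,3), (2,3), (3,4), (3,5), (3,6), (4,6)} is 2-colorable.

Step 1: Attempt 2-coloring using BFS:
  Start at vertex 1, assign color 0
  Color vertex 2 with color 1 (neighbor of 1)
  Color vertex 3 with color 1 (neighbor of 1)

Step 2: Conflict found! Vertices 2 and 3 are adjacent but have the same color.
This means the graph contains an odd cycle.

The graph is NOT bipartite.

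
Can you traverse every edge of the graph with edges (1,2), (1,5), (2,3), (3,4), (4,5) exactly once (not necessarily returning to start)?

Step 1: Find the degree of each vertex:
  deg(1) = 2
  deg(2) = 2
  deg(3) = 2
  deg(4) = 2
  deg(5) = 2

Step 2: Count vertices with odd degree:
  All vertices have even degree (0 odd-degree vertices)

Step 3: Apply Euler's theorem:
  - Eulerian circuit exists iff graph is connected and all vertices have even degree
  - Eulerian path exists iff graph is connected and has 0 or 2 odd-degree vertices

Graph is connected with 0 odd-degree vertices.
Both Eulerian circuit and Eulerian path exist.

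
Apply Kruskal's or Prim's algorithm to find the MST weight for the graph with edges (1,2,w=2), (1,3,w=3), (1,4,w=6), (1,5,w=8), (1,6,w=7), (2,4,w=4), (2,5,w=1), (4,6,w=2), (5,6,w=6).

Apply Kruskal's algorithm (sort edges by weight, add if no cycle):

Sorted edges by weight:
  (2,5) w=1
  (1,2) w=2
  (4,6) w=2
  (1,3) w=3
  (2,4) w=4
  (1,4) w=6
  (5,6) w=6
  (1,6) w=7
  (1,5) w=8

Add edge (2,5) w=1 -- no cycle. Running total: 1
Add edge (1,2) w=2 -- no cycle. Running total: 3
Add edge (4,6) w=2 -- no cycle. Running total: 5
Add edge (1,3) w=3 -- no cycle. Running total: 8
Add edge (2,4) w=4 -- no cycle. Running total: 12

MST edges: (2,5,w=1), (1,2,w=2), (4,6,w=2), (1,3,w=3), (2,4,w=4)
Total MST weight: 1 + 2 + 2 + 3 + 4 = 12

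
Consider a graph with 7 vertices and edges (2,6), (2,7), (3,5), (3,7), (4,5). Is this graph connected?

Step 1: Build adjacency list from edges:
  1: (none)
  2: 6, 7
  3: 5, 7
  4: 5
  5: 3, 4
  6: 2
  7: 2, 3

Step 2: Run BFS/DFS from vertex 1:
  Visited: {1}
  Reached 1 of 7 vertices

Step 3: Only 1 of 7 vertices reached. Graph is disconnected.
Connected components: {1}, {2, 3, 4, 5, 6, 7}
Answer: No, the graph is not connected (2 components).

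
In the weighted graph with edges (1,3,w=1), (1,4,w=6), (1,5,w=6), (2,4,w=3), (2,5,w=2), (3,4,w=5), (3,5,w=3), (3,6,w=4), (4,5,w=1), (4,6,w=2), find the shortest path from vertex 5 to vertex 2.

Step 1: Build adjacency list with weights:
  1: 3(w=1), 4(w=6), 5(w=6)
  2: 4(w=3), 5(w=2)
  3: 1(w=1), 4(w=5), 5(w=3), 6(w=4)
  4: 1(w=6), 2(w=3), 3(w=5), 5(w=1), 6(w=2)
  5: 1(w=6), 2(w=2), 3(w=3), 4(w=1)
  6: 3(w=4), 4(w=2)

Step 2: Apply Dijkstra's algorithm from vertex 5:
  Visit vertex 5 (distance=0)
    Update dist[1] = 6
    Update dist[2] = 2
    Update dist[3] = 3
    Update dist[4] = 1
  Visit vertex 4 (distance=1)
    Update dist[6] = 3
  Visit vertex 2 (distance=2)

Step 3: Shortest path: 5 -> 2
Total weight: 2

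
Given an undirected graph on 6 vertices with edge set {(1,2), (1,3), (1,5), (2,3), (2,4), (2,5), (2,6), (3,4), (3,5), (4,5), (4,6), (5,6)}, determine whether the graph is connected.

Step 1: Build adjacency list from edges:
  1: 2, 3, 5
  2: 1, 3, 4, 5, 6
  3: 1, 2, 4, 5
  4: 2, 3, 5, 6
  5: 1, 2, 3, 4, 6
  6: 2, 4, 5

Step 2: Run BFS/DFS from vertex 1:
  Visited: {1, 2, 3, 5, 4, 6}
  Reached 6 of 6 vertices

Step 3: All 6 vertices reached from vertex 1, so the graph is connected.
Answer: Yes, the graph is connected.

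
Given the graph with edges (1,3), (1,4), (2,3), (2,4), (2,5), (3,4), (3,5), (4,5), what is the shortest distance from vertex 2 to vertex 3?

Step 1: Build adjacency list:
  1: 3, 4
  2: 3, 4, 5
  3: 1, 2, 4, 5
  4: 1, 2, 3, 5
  5: 2, 3, 4

Step 2: BFS from vertex 2 to find shortest path to 3:
  vertex 3 reached at distance 1

Step 3: Shortest path: 2 -> 3
Path length: 1 edge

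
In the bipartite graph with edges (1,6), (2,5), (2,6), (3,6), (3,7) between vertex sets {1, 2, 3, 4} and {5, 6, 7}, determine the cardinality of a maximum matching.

Step 1: List the neighbors of each left vertex:
  1: 6
  2: 5, 6
  3: 6, 7
  4: (none)

Step 2: Greedily match left vertices, then look for augmenting paths:
  Match 1 -- 6
  Match 2 -- 5
  Match 3 -- 7
  No augmenting path remains.

Step 3: Verify this is maximum:
  Matching size 3 = min(|L|, |R|) = min(4, 3), which is an upper bound, so this matching is maximum.

Maximum matching: {(1,6), (2,5), (3,7)}
Size: 3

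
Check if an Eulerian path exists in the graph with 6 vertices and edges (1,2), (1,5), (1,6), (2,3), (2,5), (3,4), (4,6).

Step 1: Find the degree of each vertex:
  deg(1) = 3
  deg(2) = 3
  deg(3) = 2
  deg(4) = 2
  deg(5) = 2
  deg(6) = 2

Step 2: Count vertices with odd degree:
  Odd-degree vertices: 1, 2 (2 total)

Step 3: Apply Euler's theorem:
  - Eulerian circuit exists iff graph is connected and all vertices have even degree
  - Eulerian path exists iff graph is connected and has 0 or 2 odd-degree vertices

Graph is connected with exactly 2 odd-degree vertices (1, 2).
Eulerian path exists (starting and ending at the odd-degree vertices), but no Eulerian circuit.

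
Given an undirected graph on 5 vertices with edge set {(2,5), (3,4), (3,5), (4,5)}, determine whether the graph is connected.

Step 1: Build adjacency list from edges:
  1: (none)
  2: 5
  3: 4, 5
  4: 3, 5
  5: 2, 3, 4

Step 2: Run BFS/DFS from vertex 1:
  Visited: {1}
  Reached 1 of 5 vertices

Step 3: Only 1 of 5 vertices reached. Graph is disconnected.
Connected components: {1}, {2, 3, 4, 5}
Answer: No, the graph is not connected (2 components).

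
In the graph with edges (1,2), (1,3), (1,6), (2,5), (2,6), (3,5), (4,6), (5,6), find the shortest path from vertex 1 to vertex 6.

Step 1: Build adjacency list:
  1: 2, 3, 6
  2: 1, 5, 6
  3: 1, 5
  4: 6
  5: 2, 3, 6
  6: 1, 2, 4, 5

Step 2: BFS from vertex 1 to find shortest path to 6:
  vertex 2 reached at distance 1
  vertex 3 reached at distance 1
  vertex 6 reached at distance 1

Step 3: Shortest path: 1 -> 6
Path length: 1 edge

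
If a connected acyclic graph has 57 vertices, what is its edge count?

A tree on n vertices always has exactly n - 1 edges.
For n = 57: edges = 57 - 1 = 56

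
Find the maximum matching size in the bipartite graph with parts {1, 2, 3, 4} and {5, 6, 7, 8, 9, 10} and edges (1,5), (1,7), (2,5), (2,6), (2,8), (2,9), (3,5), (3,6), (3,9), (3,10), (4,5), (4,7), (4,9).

Step 1: List the neighbors of each left vertex:
  1: 5, 7
  2: 5, 6, 8, 9
  3: 5, 6, 9, 10
  4: 5, 7, 9

Step 2: Greedily match left vertices, then look for augmenting paths:
  Match 1 -- 5
  Match 2 -- 6
  Match 3 -- 9
  Match 4 -- 7
  No augmenting path remains.

Step 3: Verify this is maximum:
  Matching size 4 = min(|L|, |R|) = min(4, 6), which is an upper bound, so this matching is maximum.

Maximum matching: {(1,5), (2,6), (3,9), (4,7)}
Size: 4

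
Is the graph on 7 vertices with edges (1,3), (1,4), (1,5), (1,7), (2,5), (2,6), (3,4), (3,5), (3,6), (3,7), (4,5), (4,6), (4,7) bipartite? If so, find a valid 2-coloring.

Step 1: Attempt 2-coloring using BFS:
  Start at vertex 1, assign color 0
  Color vertex 3 with color 1 (neighbor of 1)
  Color vertex 4 with color 1 (neighbor of 1)
  Color vertex 5 with color 1 (neighbor of 1)
  Color vertex 7 with color 1 (neighbor of 1)

Step 2: Conflict found! Vertices 3 and 4 are adjacent but have the same color.
This means the graph contains an odd cycle.

The graph is NOT bipartite.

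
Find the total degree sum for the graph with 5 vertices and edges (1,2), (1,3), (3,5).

Step 1: Count edges incident to each vertex:
  deg(1) = 2 (neighbors: 2, 3)
  deg(2) = 1 (neighbors: 1)
  deg(3) = 2 (neighbors: 1, 5)
  deg(4) = 0 (neighbors: none)
  deg(5) = 1 (neighbors: 3)

Step 2: Sum all degrees:
  2 + 1 + 2 + 0 + 1 = 6

Verification: sum of degrees = 2 * |E| = 2 * 3 = 6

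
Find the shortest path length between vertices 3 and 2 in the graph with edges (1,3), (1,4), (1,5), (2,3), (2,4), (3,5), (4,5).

Step 1: Build adjacency list:
  1: 3, 4, 5
  2: 3, 4
  3: 1, 2, 5
  4: 1, 2, 5
  5: 1, 3, 4

Step 2: BFS from vertex 3 to find shortest path to 2:
  vertex 1 reached at distance 1
  vertex 2 reached at distance 1

Step 3: Shortest path: 3 -> 2
Path length: 1 edge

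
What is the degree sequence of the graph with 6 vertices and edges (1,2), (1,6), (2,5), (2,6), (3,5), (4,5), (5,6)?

Step 1: Count edges incident to each vertex:
  deg(1) = 2 (neighbors: 2, 6)
  deg(2) = 3 (neighbors: 1, 5, 6)
  deg(3) = 1 (neighbors: 5)
  deg(4) = 1 (neighbors: 5)
  deg(5) = 4 (neighbors: 2, 3, 4, 6)
  deg(6) = 3 (neighbors: 1, 2, 5)

Step 2: Sort degrees in non-increasing order:
  Degrees: [2, 3, 1, 1, 4, 3] -> sorted: [4, 3, 3, 2, 1, 1]

Degree sequence: [4, 3, 3, 2, 1, 1]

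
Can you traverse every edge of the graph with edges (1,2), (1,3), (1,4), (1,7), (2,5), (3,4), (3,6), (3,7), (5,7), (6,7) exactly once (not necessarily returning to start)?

Step 1: Find the degree of each vertex:
  deg(1) = 4
  deg(2) = 2
  deg(3) = 4
  deg(4) = 2
  deg(5) = 2
  deg(6) = 2
  deg(7) = 4

Step 2: Count vertices with odd degree:
  All vertices have even degree (0 odd-degree vertices)

Step 3: Apply Euler's theorem:
  - Eulerian circuit exists iff graph is connected and all vertices have even degree
  - Eulerian path exists iff graph is connected and has 0 or 2 odd-degree vertices

Graph is connected with 0 odd-degree vertices.
Both Eulerian circuit and Eulerian path exist.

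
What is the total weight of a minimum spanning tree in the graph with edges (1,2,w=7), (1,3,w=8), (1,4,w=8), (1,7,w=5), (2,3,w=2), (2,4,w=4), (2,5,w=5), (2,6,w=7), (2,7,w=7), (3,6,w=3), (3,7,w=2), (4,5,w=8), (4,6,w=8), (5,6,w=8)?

Apply Kruskal's algorithm (sort edges by weight, add if no cycle):

Sorted edges by weight:
  (2,3) w=2
  (3,7) w=2
  (3,6) w=3
  (2,4) w=4
  (1,7) w=5
  (2,5) w=5
  (1,2) w=7
  (2,6) w=7
  (2,7) w=7
  (1,4) w=8
  (1,3) w=8
  (4,5) w=8
  (4,6) w=8
  (5,6) w=8

Add edge (2,3) w=2 -- no cycle. Running total: 2
Add edge (3,7) w=2 -- no cycle. Running total: 4
Add edge (3,6) w=3 -- no cycle. Running total: 7
Add edge (2,4) w=4 -- no cycle. Running total: 11
Add edge (1,7) w=5 -- no cycle. Running total: 16
Add edge (2,5) w=5 -- no cycle. Running total: 21

MST edges: (2,3,w=2), (3,7,w=2), (3,6,w=3), (2,4,w=4), (1,7,w=5), (2,5,w=5)
Total MST weight: 2 + 2 + 3 + 4 + 5 + 5 = 21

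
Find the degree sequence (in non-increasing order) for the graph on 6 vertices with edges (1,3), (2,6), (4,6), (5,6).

Step 1: Count edges incident to each vertex:
  deg(1) = 1 (neighbors: 3)
  deg(2) = 1 (neighbors: 6)
  deg(3) = 1 (neighbors: 1)
  deg(4) = 1 (neighbors: 6)
  deg(5) = 1 (neighbors: 6)
  deg(6) = 3 (neighbors: 2, 4, 5)

Step 2: Sort degrees in non-increasing order:
  Degrees: [1, 1, 1, 1, 1, 3] -> sorted: [3, 1, 1, 1, 1, 1]

Degree sequence: [3, 1, 1, 1, 1, 1]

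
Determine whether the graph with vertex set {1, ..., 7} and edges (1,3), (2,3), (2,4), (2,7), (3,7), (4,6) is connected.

Step 1: Build adjacency list from edges:
  1: 3
  2: 3, 4, 7
  3: 1, 2, 7
  4: 2, 6
  5: (none)
  6: 4
  7: 2, 3

Step 2: Run BFS/DFS from vertex 1:
  Visited: {1, 3, 2, 7, 4, 6}
  Reached 6 of 7 vertices

Step 3: Only 6 of 7 vertices reached. Graph is disconnected.
Connected components: {1, 2, 3, 4, 6, 7}, {5}
Answer: No, the graph is not connected (2 components).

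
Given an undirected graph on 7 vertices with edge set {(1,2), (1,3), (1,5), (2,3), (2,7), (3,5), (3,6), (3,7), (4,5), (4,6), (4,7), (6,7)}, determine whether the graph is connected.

Step 1: Build adjacency list from edges:
  1: 2, 3, 5
  2: 1, 3, 7
  3: 1, 2, 5, 6, 7
  4: 5, 6, 7
  5: 1, 3, 4
  6: 3, 4, 7
  7: 2, 3, 4, 6

Step 2: Run BFS/DFS from vertex 1:
  Visited: {1, 2, 3, 5, 7, 6, 4}
  Reached 7 of 7 vertices

Step 3: All 7 vertices reached from vertex 1, so the graph is connected.
Answer: Yes, the graph is connected.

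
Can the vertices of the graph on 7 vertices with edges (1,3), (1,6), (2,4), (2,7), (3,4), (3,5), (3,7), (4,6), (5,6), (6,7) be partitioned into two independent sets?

Step 1: Attempt 2-coloring using BFS:
  Start at vertex 1, assign color 0
  Color vertex 3 with color 1 (neighbor of 1)
  Color vertex 6 with color 1 (neighbor of 1)
  Color vertex 4 with color 0 (neighbor of 3)
  Color vertex 5 with color 0 (neighbor of 3)
  Color vertex 7 with color 0 (neighbor of 3)
  Color vertex 2 with color 1 (neighbor of 4)

Step 2: 2-coloring succeeded. No conflicts found.
  Set A (color 0): {1, 4, 5, 7}
  Set B (color 1): {2, 3, 6}

The graph is bipartite with partition {1, 4, 5, 7}, {2, 3, 6}.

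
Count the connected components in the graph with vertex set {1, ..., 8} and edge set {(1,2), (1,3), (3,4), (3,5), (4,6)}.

Step 1: Build adjacency list from edges:
  1: 2, 3
  2: 1
  3: 1, 4, 5
  4: 3, 6
  5: 3
  6: 4
  7: (none)
  8: (none)

Step 2: Run BFS/DFS from vertex 1:
  Visited: {1, 2, 3, 4, 5, 6}
  Reached 6 of 8 vertices

Step 3: Only 6 of 8 vertices reached. Graph is disconnected.
Connected components: {1, 2, 3, 4, 5, 6}, {7}, {8}
Number of connected components: 3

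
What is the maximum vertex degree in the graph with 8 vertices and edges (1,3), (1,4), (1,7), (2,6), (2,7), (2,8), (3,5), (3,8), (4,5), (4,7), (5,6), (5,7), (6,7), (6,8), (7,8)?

Step 1: Count edges incident to each vertex:
  deg(1) = 3 (neighbors: 3, 4, 7)
  deg(2) = 3 (neighbors: 6, 7, 8)
  deg(3) = 3 (neighbors: 1, 5, 8)
  deg(4) = 3 (neighbors: 1, 5, 7)
  deg(5) = 4 (neighbors: 3, 4, 6, 7)
  deg(6) = 4 (neighbors: 2, 5, 7, 8)
  deg(7) = 6 (neighbors: 1, 2, 4, 5, 6, 8)
  deg(8) = 4 (neighbors: 2, 3, 6, 7)

Step 2: Find maximum:
  max(3, 3, 3, 3, 4, 4, 6, 4) = 6 (vertex 7)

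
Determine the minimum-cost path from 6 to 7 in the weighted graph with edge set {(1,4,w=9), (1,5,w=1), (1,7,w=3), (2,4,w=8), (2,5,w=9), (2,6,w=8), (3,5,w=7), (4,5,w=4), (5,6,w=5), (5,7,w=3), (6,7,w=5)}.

Step 1: Build adjacency list with weights:
  1: 4(w=9), 5(w=1), 7(w=3)
  2: 4(w=8), 5(w=9), 6(w=8)
  3: 5(w=7)
  4: 1(w=9), 2(w=8), 5(w=4)
  5: 1(w=1), 2(w=9), 3(w=7), 4(w=4), 6(w=5), 7(w=3)
  6: 2(w=8), 5(w=5), 7(w=5)
  7: 1(w=3), 5(w=3), 6(w=5)

Step 2: Apply Dijkstra's algorithm from vertex 6:
  Visit vertex 6 (distance=0)
    Update dist[2] = 8
    Update dist[5] = 5
    Update dist[7] = 5
  Visit vertex 5 (distance=5)
    Update dist[1] = 6
    Update dist[3] = 12
    Update dist[4] = 9
  Visit vertex 7 (distance=5)

Step 3: Shortest path: 6 -> 7
Total weight: 5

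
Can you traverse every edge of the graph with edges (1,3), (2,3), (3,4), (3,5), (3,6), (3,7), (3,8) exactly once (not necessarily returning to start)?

Step 1: Find the degree of each vertex:
  deg(1) = 1
  deg(2) = 1
  deg(3) = 7
  deg(4) = 1
  deg(5) = 1
  deg(6) = 1
  deg(7) = 1
  deg(8) = 1

Step 2: Count vertices with odd degree:
  Odd-degree vertices: 1, 2, 3, 4, 5, 6, 7, 8 (8 total)

Step 3: Apply Euler's theorem:
  - Eulerian circuit exists iff graph is connected and all vertices have even degree
  - Eulerian path exists iff graph is connected and has 0 or 2 odd-degree vertices

Graph has 8 odd-degree vertices (need 0 or 2).
Neither Eulerian path nor Eulerian circuit exists.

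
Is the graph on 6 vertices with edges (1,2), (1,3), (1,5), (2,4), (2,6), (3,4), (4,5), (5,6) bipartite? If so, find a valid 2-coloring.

Step 1: Attempt 2-coloring using BFS:
  Start at vertex 1, assign color 0
  Color vertex 2 with color 1 (neighbor of 1)
  Color vertex 3 with color 1 (neighbor of 1)
  Color vertex 5 with color 1 (neighbor of 1)
  Color vertex 4 with color 0 (neighbor of 2)
  Color vertex 6 with color 0 (neighbor of 2)

Step 2: 2-coloring succeeded. No conflicts found.
  Set A (color 0): {1, 4, 6}
  Set B (color 1): {2, 3, 5}

The graph is bipartite with partition {1, 4, 6}, {2, 3, 5}.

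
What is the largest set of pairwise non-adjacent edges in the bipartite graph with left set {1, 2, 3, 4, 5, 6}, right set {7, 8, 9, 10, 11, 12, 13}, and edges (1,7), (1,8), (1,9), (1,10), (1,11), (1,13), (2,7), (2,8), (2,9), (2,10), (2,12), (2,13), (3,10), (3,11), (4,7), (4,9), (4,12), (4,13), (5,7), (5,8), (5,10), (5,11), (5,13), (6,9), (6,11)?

Step 1: List the neighbors of each left vertex:
  1: 7, 8, 9, 10, 11, 13
  2: 7, 8, 9, 10, 12, 13
  3: 10, 11
  4: 7, 9, 12, 13
  5: 7, 8, 10, 11, 13
  6: 9, 11

Step 2: Greedily match left vertices, then look for augmenting paths:
  Match 1 -- 7
  Match 2 -- 8
  Match 3 -- 10
  Match 4 -- 12
  Match 5 -- 11
  Match 6 -- 9
  No augmenting path remains.

Step 3: Verify this is maximum:
  Matching size 6 = min(|L|, |R|) = min(6, 7), which is an upper bound, so this matching is maximum.

Maximum matching: {(1,7), (2,8), (3,10), (4,12), (5,11), (6,9)}
Size: 6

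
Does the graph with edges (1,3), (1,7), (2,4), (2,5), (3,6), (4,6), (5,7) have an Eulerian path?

Step 1: Find the degree of each vertex:
  deg(1) = 2
  deg(2) = 2
  deg(3) = 2
  deg(4) = 2
  deg(5) = 2
  deg(6) = 2
  deg(7) = 2

Step 2: Count vertices with odd degree:
  All vertices have even degree (0 odd-degree vertices)

Step 3: Apply Euler's theorem:
  - Eulerian circuit exists iff graph is connected and all vertices have even degree
  - Eulerian path exists iff graph is connected and has 0 or 2 odd-degree vertices

Graph is connected with 0 odd-degree vertices.
Both Eulerian circuit and Eulerian path exist.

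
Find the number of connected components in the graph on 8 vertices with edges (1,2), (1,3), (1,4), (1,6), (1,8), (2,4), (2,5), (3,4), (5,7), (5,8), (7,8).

Step 1: Build adjacency list from edges:
  1: 2, 3, 4, 6, 8
  2: 1, 4, 5
  3: 1, 4
  4: 1, 2, 3
  5: 2, 7, 8
  6: 1
  7: 5, 8
  8: 1, 5, 7

Step 2: Run BFS/DFS from vertex 1:
  Visited: {1, 2, 3, 4, 6, 8, 5, 7}
  Reached 8 of 8 vertices

Step 3: All 8 vertices reached from vertex 1, so the graph is connected.
Number of connected components: 1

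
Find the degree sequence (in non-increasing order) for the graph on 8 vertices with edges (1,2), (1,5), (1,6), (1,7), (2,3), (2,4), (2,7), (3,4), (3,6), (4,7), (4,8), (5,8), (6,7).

Step 1: Count edges incident to each vertex:
  deg(1) = 4 (neighbors: 2, 5, 6, 7)
  deg(2) = 4 (neighbors: 1, 3, 4, 7)
  deg(3) = 3 (neighbors: 2, 4, 6)
  deg(4) = 4 (neighbors: 2, 3, 7, 8)
  deg(5) = 2 (neighbors: 1, 8)
  deg(6) = 3 (neighbors: 1, 3, 7)
  deg(7) = 4 (neighbors: 1, 2, 4, 6)
  deg(8) = 2 (neighbors: 4, 5)

Step 2: Sort degrees in non-increasing order:
  Degrees: [4, 4, 3, 4, 2, 3, 4, 2] -> sorted: [4, 4, 4, 4, 3, 3, 2, 2]

Degree sequence: [4, 4, 4, 4, 3, 3, 2, 2]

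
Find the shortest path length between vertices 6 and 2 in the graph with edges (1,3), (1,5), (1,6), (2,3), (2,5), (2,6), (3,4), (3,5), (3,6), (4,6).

Step 1: Build adjacency list:
  1: 3, 5, 6
  2: 3, 5, 6
  3: 1, 2, 4, 5, 6
  4: 3, 6
  5: 1, 2, 3
  6: 1, 2, 3, 4

Step 2: BFS from vertex 6 to find shortest path to 2:
  vertex 1 reached at distance 1
  vertex 2 reached at distance 1

Step 3: Shortest path: 6 -> 2
Path length: 1 edge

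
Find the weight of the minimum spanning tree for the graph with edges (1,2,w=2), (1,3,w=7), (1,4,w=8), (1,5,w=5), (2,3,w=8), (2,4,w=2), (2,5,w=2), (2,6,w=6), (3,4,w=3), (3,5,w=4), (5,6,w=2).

Apply Kruskal's algorithm (sort edges by weight, add if no cycle):

Sorted edges by weight:
  (1,2) w=2
  (2,4) w=2
  (2,5) w=2
  (5,6) w=2
  (3,4) w=3
  (3,5) w=4
  (1,5) w=5
  (2,6) w=6
  (1,3) w=7
  (1,4) w=8
  (2,3) w=8

Add edge (1,2) w=2 -- no cycle. Running total: 2
Add edge (2,4) w=2 -- no cycle. Running total: 4
Add edge (2,5) w=2 -- no cycle. Running total: 6
Add edge (5,6) w=2 -- no cycle. Running total: 8
Add edge (3,4) w=3 -- no cycle. Running total: 11

MST edges: (1,2,w=2), (2,4,w=2), (2,5,w=2), (5,6,w=2), (3,4,w=3)
Total MST weight: 2 + 2 + 2 + 2 + 3 = 11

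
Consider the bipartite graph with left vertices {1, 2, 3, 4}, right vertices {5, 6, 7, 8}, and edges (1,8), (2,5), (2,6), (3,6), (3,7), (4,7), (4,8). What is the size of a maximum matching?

Step 1: List the neighbors of each left vertex:
  1: 8
  2: 5, 6
  3: 6, 7
  4: 7, 8

Step 2: Greedily match left vertices, then look for augmenting paths:
  Match 1 -- 8
  Match 2 -- 5
  Match 3 -- 6
  Match 4 -- 7
  No augmenting path remains.

Step 3: Verify this is maximum:
  Matching size 4 = min(|L|, |R|) = min(4, 4), which is an upper bound, so this matching is maximum.

Maximum matching: {(1,8), (2,5), (3,6), (4,7)}
Size: 4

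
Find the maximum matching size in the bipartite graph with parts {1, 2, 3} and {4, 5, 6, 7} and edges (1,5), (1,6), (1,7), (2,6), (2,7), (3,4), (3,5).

Step 1: List the neighbors of each left vertex:
  1: 5, 6, 7
  2: 6, 7
  3: 4, 5

Step 2: Greedily match left vertices, then look for augmenting paths:
  Match 1 -- 5
  Match 2 -- 6
  Match 3 -- 4
  No augmenting path remains.

Step 3: Verify this is maximum:
  Matching size 3 = min(|L|, |R|) = min(3, 4), which is an upper bound, so this matching is maximum.

Maximum matching: {(1,5), (2,6), (3,4)}
Size: 3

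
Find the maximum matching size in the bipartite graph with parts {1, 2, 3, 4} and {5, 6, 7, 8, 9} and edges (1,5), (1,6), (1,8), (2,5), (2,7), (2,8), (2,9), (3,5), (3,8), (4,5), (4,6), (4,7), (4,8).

Step 1: List the neighbors of each left vertex:
  1: 5, 6, 8
  2: 5, 7, 8, 9
  3: 5, 8
  4: 5, 6, 7, 8

Step 2: Greedily match left vertices, then look for augmenting paths:
  Match 1 -- 5
  Match 2 -- 7
  Match 3 -- 8
  Match 4 -- 6
  No augmenting path remains.

Step 3: Verify this is maximum:
  Matching size 4 = min(|L|, |R|) = min(4, 5), which is an upper bound, so this matching is maximum.

Maximum matching: {(1,5), (2,7), (3,8), (4,6)}
Size: 4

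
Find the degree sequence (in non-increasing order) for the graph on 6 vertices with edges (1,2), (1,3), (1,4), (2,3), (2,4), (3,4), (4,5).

Step 1: Count edges incident to each vertex:
  deg(1) = 3 (neighbors: 2, 3, 4)
  deg(2) = 3 (neighbors: 1, 3, 4)
  deg(3) = 3 (neighbors: 1, 2, 4)
  deg(4) = 4 (neighbors: 1, 2, 3, 5)
  deg(5) = 1 (neighbors: 4)
  deg(6) = 0 (neighbors: none)

Step 2: Sort degrees in non-increasing order:
  Degrees: [3, 3, 3, 4, 1, 0] -> sorted: [4, 3, 3, 3, 1, 0]

Degree sequence: [4, 3, 3, 3, 1, 0]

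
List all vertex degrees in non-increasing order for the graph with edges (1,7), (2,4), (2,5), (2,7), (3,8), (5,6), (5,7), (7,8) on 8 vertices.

Step 1: Count edges incident to each vertex:
  deg(1) = 1 (neighbors: 7)
  deg(2) = 3 (neighbors: 4, 5, 7)
  deg(3) = 1 (neighbors: 8)
  deg(4) = 1 (neighbors: 2)
  deg(5) = 3 (neighbors: 2, 6, 7)
  deg(6) = 1 (neighbors: 5)
  deg(7) = 4 (neighbors: 1, 2, 5, 8)
  deg(8) = 2 (neighbors: 3, 7)

Step 2: Sort degrees in non-increasing order:
  Degrees: [1, 3, 1, 1, 3, 1, 4, 2] -> sorted: [4, 3, 3, 2, 1, 1, 1, 1]

Degree sequence: [4, 3, 3, 2, 1, 1, 1, 1]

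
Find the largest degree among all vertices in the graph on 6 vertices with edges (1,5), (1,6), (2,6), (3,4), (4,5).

Step 1: Count edges incident to each vertex:
  deg(1) = 2 (neighbors: 5, 6)
  deg(2) = 1 (neighbors: 6)
  deg(3) = 1 (neighbors: 4)
  deg(4) = 2 (neighbors: 3, 5)
  deg(5) = 2 (neighbors: 1, 4)
  deg(6) = 2 (neighbors: 1, 2)

Step 2: Find maximum:
  max(2, 1, 1, 2, 2, 2) = 2 (vertex 1)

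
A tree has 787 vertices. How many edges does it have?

A tree on n vertices always has exactly n - 1 edges.
For n = 787: edges = 787 - 1 = 786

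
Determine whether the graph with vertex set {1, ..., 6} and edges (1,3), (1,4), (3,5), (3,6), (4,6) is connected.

Step 1: Build adjacency list from edges:
  1: 3, 4
  2: (none)
  3: 1, 5, 6
  4: 1, 6
  5: 3
  6: 3, 4

Step 2: Run BFS/DFS from vertex 1:
  Visited: {1, 3, 4, 5, 6}
  Reached 5 of 6 vertices

Step 3: Only 5 of 6 vertices reached. Graph is disconnected.
Connected components: {1, 3, 4, 5, 6}, {2}
Answer: No, the graph is not connected (2 components).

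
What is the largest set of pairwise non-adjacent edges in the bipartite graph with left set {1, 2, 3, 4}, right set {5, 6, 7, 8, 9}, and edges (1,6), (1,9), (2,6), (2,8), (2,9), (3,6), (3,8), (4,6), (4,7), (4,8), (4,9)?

Step 1: List the neighbors of each left vertex:
  1: 6, 9
  2: 6, 8, 9
  3: 6, 8
  4: 6, 7, 8, 9

Step 2: Greedily match left vertices, then look for augmenting paths:
  Match 1 -- 9
  Match 2 -- 8
  Match 3 -- 6
  Match 4 -- 7
  No augmenting path remains.

Step 3: Verify this is maximum:
  Matching size 4 = min(|L|, |R|) = min(4, 5), which is an upper bound, so this matching is maximum.

Maximum matching: {(1,9), (2,8), (3,6), (4,7)}
Size: 4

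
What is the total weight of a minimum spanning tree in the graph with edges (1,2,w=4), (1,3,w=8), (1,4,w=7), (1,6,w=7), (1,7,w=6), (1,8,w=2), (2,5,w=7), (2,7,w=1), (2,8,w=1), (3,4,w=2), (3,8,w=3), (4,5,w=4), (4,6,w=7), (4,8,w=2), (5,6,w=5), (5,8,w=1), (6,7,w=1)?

Apply Kruskal's algorithm (sort edges by weight, add if no cycle):

Sorted edges by weight:
  (2,8) w=1
  (2,7) w=1
  (5,8) w=1
  (6,7) w=1
  (1,8) w=2
  (3,4) w=2
  (4,8) w=2
  (3,8) w=3
  (1,2) w=4
  (4,5) w=4
  (5,6) w=5
  (1,7) w=6
  (1,4) w=7
  (1,6) w=7
  (2,5) w=7
  (4,6) w=7
  (1,3) w=8

Add edge (2,8) w=1 -- no cycle. Running total: 1
Add edge (2,7) w=1 -- no cycle. Running total: 2
Add edge (5,8) w=1 -- no cycle. Running total: 3
Add edge (6,7) w=1 -- no cycle. Running total: 4
Add edge (1,8) w=2 -- no cycle. Running total: 6
Add edge (3,4) w=2 -- no cycle. Running total: 8
Add edge (4,8) w=2 -- no cycle. Running total: 10

MST edges: (2,8,w=1), (2,7,w=1), (5,8,w=1), (6,7,w=1), (1,8,w=2), (3,4,w=2), (4,8,w=2)
Total MST weight: 1 + 1 + 1 + 1 + 2 + 2 + 2 = 10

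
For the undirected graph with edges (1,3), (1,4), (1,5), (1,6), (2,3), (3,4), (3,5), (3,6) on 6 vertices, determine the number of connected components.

Step 1: Build adjacency list from edges:
  1: 3, 4, 5, 6
  2: 3
  3: 1, 2, 4, 5, 6
  4: 1, 3
  5: 1, 3
  6: 1, 3

Step 2: Run BFS/DFS from vertex 1:
  Visited: {1, 3, 4, 5, 6, 2}
  Reached 6 of 6 vertices

Step 3: All 6 vertices reached from vertex 1, so the graph is connected.
Number of connected components: 1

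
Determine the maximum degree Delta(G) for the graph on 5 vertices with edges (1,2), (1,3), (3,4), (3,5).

Step 1: Count edges incident to each vertex:
  deg(1) = 2 (neighbors: 2, 3)
  deg(2) = 1 (neighbors: 1)
  deg(3) = 3 (neighbors: 1, 4, 5)
  deg(4) = 1 (neighbors: 3)
  deg(5) = 1 (neighbors: 3)

Step 2: Find maximum:
  max(2, 1, 3, 1, 1) = 3 (vertex 3)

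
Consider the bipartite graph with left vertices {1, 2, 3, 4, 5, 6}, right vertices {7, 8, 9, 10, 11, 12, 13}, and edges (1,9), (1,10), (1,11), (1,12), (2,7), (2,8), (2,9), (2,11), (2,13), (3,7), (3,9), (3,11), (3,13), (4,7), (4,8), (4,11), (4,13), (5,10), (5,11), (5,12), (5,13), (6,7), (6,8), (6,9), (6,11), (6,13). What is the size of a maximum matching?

Step 1: List the neighbors of each left vertex:
  1: 9, 10, 11, 12
  2: 7, 8, 9, 11, 13
  3: 7, 9, 11, 13
  4: 7, 8, 11, 13
  5: 10, 11, 12, 13
  6: 7, 8, 9, 11, 13

Step 2: Greedily match left vertices, then look for augmenting paths:
  Match 1 -- 9
  Match 2 -- 7
  Match 3 -- 11
  Match 4 -- 8
  Match 5 -- 10
  Match 6 -- 13
  No augmenting path remains.

Step 3: Verify this is maximum:
  Matching size 6 = min(|L|, |R|) = min(6, 7), which is an upper bound, so this matching is maximum.

Maximum matching: {(1,9), (2,7), (3,11), (4,8), (5,10), (6,13)}
Size: 6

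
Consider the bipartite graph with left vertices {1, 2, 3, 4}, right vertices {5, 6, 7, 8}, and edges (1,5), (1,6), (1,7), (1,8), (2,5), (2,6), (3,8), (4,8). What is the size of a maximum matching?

Step 1: List the neighbors of each left vertex:
  1: 5, 6, 7, 8
  2: 5, 6
  3: 8
  4: 8

Step 2: Greedily match left vertices, then look for augmenting paths:
  Match 1 -- 5
  Match 2 -- 6
  Match 3 -- 8
  No augmenting path remains.

Step 3: Verify this is maximum:
  Matching has size 3. The vertex set {1, 2, 8} covers every edge and has size 3; any matching has at most one edge per cover vertex, so 3 is maximum (König's theorem).

Maximum matching: {(1,5), (2,6), (3,8)}
Size: 3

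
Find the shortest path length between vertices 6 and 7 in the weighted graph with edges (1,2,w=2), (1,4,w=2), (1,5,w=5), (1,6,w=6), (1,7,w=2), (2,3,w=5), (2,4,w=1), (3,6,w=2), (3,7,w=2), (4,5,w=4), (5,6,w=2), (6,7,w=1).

Step 1: Build adjacency list with weights:
  1: 2(w=2), 4(w=2), 5(w=5), 6(w=6), 7(w=2)
  2: 1(w=2), 3(w=5), 4(w=1)
  3: 2(w=5), 6(w=2), 7(w=2)
  4: 1(w=2), 2(w=1), 5(w=4)
  5: 1(w=5), 4(w=4), 6(w=2)
  6: 1(w=6), 3(w=2), 5(w=2), 7(w=1)
  7: 1(w=2), 3(w=2), 6(w=1)

Step 2: Apply Dijkstra's algorithm from vertex 6:
  Visit vertex 6 (distance=0)
    Update dist[1] = 6
    Update dist[3] = 2
    Update dist[5] = 2
    Update dist[7] = 1
  Visit vertex 7 (distance=1)
    Update dist[1] = 3

Step 3: Shortest path: 6 -> 7
Total weight: 1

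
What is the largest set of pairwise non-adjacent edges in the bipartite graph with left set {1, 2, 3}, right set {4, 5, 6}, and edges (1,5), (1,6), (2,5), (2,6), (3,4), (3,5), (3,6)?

Step 1: List the neighbors of each left vertex:
  1: 5, 6
  2: 5, 6
  3: 4, 5, 6

Step 2: Greedily match left vertices, then look for augmenting paths:
  Match 1 -- 5
  Match 2 -- 6
  Match 3 -- 4
  No augmenting path remains.

Step 3: Verify this is maximum:
  Matching size 3 = min(|L|, |R|) = min(3, 3), which is an upper bound, so this matching is maximum.

Maximum matching: {(1,5), (2,6), (3,4)}
Size: 3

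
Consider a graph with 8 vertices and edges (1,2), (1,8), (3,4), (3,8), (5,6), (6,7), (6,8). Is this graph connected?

Step 1: Build adjacency list from edges:
  1: 2, 8
  2: 1
  3: 4, 8
  4: 3
  5: 6
  6: 5, 7, 8
  7: 6
  8: 1, 3, 6

Step 2: Run BFS/DFS from vertex 1:
  Visited: {1, 2, 8, 3, 6, 4, 5, 7}
  Reached 8 of 8 vertices

Step 3: All 8 vertices reached from vertex 1, so the graph is connected.
Answer: Yes, the graph is connected.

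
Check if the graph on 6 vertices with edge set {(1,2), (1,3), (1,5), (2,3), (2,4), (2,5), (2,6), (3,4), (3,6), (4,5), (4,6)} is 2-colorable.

Step 1: Attempt 2-coloring using BFS:
  Start at vertex 1, assign color 0
  Color vertex 2 with color 1 (neighbor of 1)
  Color vertex 3 with color 1 (neighbor of 1)
  Color vertex 5 with color 1 (neighbor of 1)

Step 2: Conflict found! Vertices 2 and 3 are adjacent but have the same color.
This means the graph contains an odd cycle.

The graph is NOT bipartite.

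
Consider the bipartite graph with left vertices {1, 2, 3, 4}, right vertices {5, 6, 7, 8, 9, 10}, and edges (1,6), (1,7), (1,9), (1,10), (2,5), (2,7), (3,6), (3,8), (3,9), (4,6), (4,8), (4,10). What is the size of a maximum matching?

Step 1: List the neighbors of each left vertex:
  1: 6, 7, 9, 10
  2: 5, 7
  3: 6, 8, 9
  4: 6, 8, 10

Step 2: Greedily match left vertices, then look for augmenting paths:
  Match 1 -- 6
  Match 2 -- 5
  Match 3 -- 8
  Match 4 -- 10
  No augmenting path remains.

Step 3: Verify this is maximum:
  Matching size 4 = min(|L|, |R|) = min(4, 6), which is an upper bound, so this matching is maximum.

Maximum matching: {(1,6), (2,5), (3,8), (4,10)}
Size: 4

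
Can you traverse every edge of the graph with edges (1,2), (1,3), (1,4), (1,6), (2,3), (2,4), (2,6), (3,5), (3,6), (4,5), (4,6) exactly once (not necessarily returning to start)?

Step 1: Find the degree of each vertex:
  deg(1) = 4
  deg(2) = 4
  deg(3) = 4
  deg(4) = 4
  deg(5) = 2
  deg(6) = 4

Step 2: Count vertices with odd degree:
  All vertices have even degree (0 odd-degree vertices)

Step 3: Apply Euler's theorem:
  - Eulerian circuit exists iff graph is connected and all vertices have even degree
  - Eulerian path exists iff graph is connected and has 0 or 2 odd-degree vertices

Graph is connected with 0 odd-degree vertices.
Both Eulerian circuit and Eulerian path exist.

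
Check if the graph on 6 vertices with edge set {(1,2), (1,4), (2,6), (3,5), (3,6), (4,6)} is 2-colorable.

Step 1: Attempt 2-coloring using BFS:
  Start at vertex 1, assign color 0
  Color vertex 2 with color 1 (neighbor of 1)
  Color vertex 4 with color 1 (neighbor of 1)
  Color vertex 6 with color 0 (neighbor of 2)
  Color vertex 3 with color 1 (neighbor of 6)
  Color vertex 5 with color 0 (neighbor of 3)

Step 2: 2-coloring succeeded. No conflicts found.
  Set A (color 0): {1, 5, 6}
  Set B (color 1): {2, 3, 4}

The graph is bipartite with partition {1, 5, 6}, {2, 3, 4}.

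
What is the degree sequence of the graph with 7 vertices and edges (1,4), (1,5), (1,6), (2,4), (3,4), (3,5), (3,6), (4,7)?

Step 1: Count edges incident to each vertex:
  deg(1) = 3 (neighbors: 4, 5, 6)
  deg(2) = 1 (neighbors: 4)
  deg(3) = 3 (neighbors: 4, 5, 6)
  deg(4) = 4 (neighbors: 1, 2, 3, 7)
  deg(5) = 2 (neighbors: 1, 3)
  deg(6) = 2 (neighbors: 1, 3)
  deg(7) = 1 (neighbors: 4)

Step 2: Sort degrees in non-increasing order:
  Degrees: [3, 1, 3, 4, 2, 2, 1] -> sorted: [4, 3, 3, 2, 2, 1, 1]

Degree sequence: [4, 3, 3, 2, 2, 1, 1]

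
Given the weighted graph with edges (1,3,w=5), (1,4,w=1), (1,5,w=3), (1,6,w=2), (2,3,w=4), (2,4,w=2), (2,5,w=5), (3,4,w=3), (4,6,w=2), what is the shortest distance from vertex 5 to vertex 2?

Step 1: Build adjacency list with weights:
  1: 3(w=5), 4(w=1), 5(w=3), 6(w=2)
  2: 3(w=4), 4(w=2), 5(w=5)
  3: 1(w=5), 2(w=4), 4(w=3)
  4: 1(w=1), 2(w=2), 3(w=3), 6(w=2)
  5: 1(w=3), 2(w=5)
  6: 1(w=2), 4(w=2)

Step 2: Apply Dijkstra's algorithm from vertex 5:
  Visit vertex 5 (distance=0)
    Update dist[1] = 3
    Update dist[2] = 5
  Visit vertex 1 (distance=3)
    Update dist[3] = 8
    Update dist[4] = 4
    Update dist[6] = 5
  Visit vertex 4 (distance=4)
    Update dist[3] = 7
  Visit vertex 2 (distance=5)

Step 3: Shortest path: 5 -> 2
Total weight: 5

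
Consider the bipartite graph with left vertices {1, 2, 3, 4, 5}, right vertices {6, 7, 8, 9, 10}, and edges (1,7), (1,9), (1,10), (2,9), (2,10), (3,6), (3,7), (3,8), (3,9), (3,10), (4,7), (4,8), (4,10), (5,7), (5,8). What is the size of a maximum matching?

Step 1: List the neighbors of each left vertex:
  1: 7, 9, 10
  2: 9, 10
  3: 6, 7, 8, 9, 10
  4: 7, 8, 10
  5: 7, 8

Step 2: Greedily match left vertices, then look for augmenting paths:
  Match 1 -- 10
  Match 2 -- 9
  Match 3 -- 6
  Match 4 -- 8
  Match 5 -- 7
  No augmenting path remains.

Step 3: Verify this is maximum:
  Matching size 5 = min(|L|, |R|) = min(5, 5), which is an upper bound, so this matching is maximum.

Maximum matching: {(1,10), (2,9), (3,6), (4,8), (5,7)}
Size: 5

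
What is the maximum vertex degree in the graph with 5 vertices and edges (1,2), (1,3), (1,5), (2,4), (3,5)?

Step 1: Count edges incident to each vertex:
  deg(1) = 3 (neighbors: 2, 3, 5)
  deg(2) = 2 (neighbors: 1, 4)
  deg(3) = 2 (neighbors: 1, 5)
  deg(4) = 1 (neighbors: 2)
  deg(5) = 2 (neighbors: 1, 3)

Step 2: Find maximum:
  max(3, 2, 2, 1, 2) = 3 (vertex 1)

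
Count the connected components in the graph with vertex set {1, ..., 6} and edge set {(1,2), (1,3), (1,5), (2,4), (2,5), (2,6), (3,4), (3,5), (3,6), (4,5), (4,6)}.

Step 1: Build adjacency list from edges:
  1: 2, 3, 5
  2: 1, 4, 5, 6
  3: 1, 4, 5, 6
  4: 2, 3, 5, 6
  5: 1, 2, 3, 4
  6: 2, 3, 4

Step 2: Run BFS/DFS from vertex 1:
  Visited: {1, 2, 3, 5, 4, 6}
  Reached 6 of 6 vertices

Step 3: All 6 vertices reached from vertex 1, so the graph is connected.
Number of connected components: 1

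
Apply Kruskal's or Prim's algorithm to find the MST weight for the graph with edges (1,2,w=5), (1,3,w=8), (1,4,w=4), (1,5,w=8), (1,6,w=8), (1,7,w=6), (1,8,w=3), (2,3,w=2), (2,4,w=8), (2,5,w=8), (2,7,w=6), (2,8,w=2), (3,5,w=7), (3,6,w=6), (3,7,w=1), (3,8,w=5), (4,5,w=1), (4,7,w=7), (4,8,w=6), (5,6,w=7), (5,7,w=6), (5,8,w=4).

Apply Kruskal's algorithm (sort edges by weight, add if no cycle):

Sorted edges by weight:
  (3,7) w=1
  (4,5) w=1
  (2,3) w=2
  (2,8) w=2
  (1,8) w=3
  (1,4) w=4
  (5,8) w=4
  (1,2) w=5
  (3,8) w=5
  (1,7) w=6
  (2,7) w=6
  (3,6) w=6
  (4,8) w=6
  (5,7) w=6
  (3,5) w=7
  (4,7) w=7
  (5,6) w=7
  (1,6) w=8
  (1,3) w=8
  (1,5) w=8
  (2,4) w=8
  (2,5) w=8

Add edge (3,7) w=1 -- no cycle. Running total: 1
Add edge (4,5) w=1 -- no cycle. Running total: 2
Add edge (2,3) w=2 -- no cycle. Running total: 4
Add edge (2,8) w=2 -- no cycle. Running total: 6
Add edge (1,8) w=3 -- no cycle. Running total: 9
Add edge (1,4) w=4 -- no cycle. Running total: 13
Skip edge (5,8) w=4 -- would create cycle
Skip edge (1,2) w=5 -- would create cycle
Skip edge (3,8) w=5 -- would create cycle
Skip edge (1,7) w=6 -- would create cycle
Skip edge (2,7) w=6 -- would create cycle
Add edge (3,6) w=6 -- no cycle. Running total: 19

MST edges: (3,7,w=1), (4,5,w=1), (2,3,w=2), (2,8,w=2), (1,8,w=3), (1,4,w=4), (3,6,w=6)
Total MST weight: 1 + 1 + 2 + 2 + 3 + 4 + 6 = 19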